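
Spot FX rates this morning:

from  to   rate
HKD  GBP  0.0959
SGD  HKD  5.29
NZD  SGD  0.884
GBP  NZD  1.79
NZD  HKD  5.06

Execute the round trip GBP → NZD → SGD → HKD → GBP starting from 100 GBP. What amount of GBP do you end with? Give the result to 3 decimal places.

80.275

100 GBP × 1.79 = 179 NZD
179 NZD × 0.884 = 158.236 SGD
158.236 SGD × 5.29 = 837.06844 HKD
837.06844 HKD × 0.0959 = 80.274863396 GBP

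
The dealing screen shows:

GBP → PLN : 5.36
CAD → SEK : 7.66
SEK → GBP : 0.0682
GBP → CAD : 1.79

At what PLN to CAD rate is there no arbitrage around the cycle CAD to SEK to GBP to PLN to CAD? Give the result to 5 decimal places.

0.35713

Known legs of the cycle: 7.66 × 0.0682 × 5.36 = 2.80012832
For no arbitrage the full-cycle product must be 1, so the missing rate is 1 / 2.80012832 ≈ 0.3571265.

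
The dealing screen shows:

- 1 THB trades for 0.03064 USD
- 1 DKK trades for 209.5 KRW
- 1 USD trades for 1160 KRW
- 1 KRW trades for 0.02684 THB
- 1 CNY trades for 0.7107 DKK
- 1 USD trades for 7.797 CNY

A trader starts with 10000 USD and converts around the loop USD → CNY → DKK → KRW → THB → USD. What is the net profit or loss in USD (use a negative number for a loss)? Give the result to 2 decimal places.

10000 USD × 7.797 = 77970 CNY
77970 CNY × 0.7107 = 55413.279 DKK
55413.279 DKK × 209.5 = 11609081.9505 KRW
11609081.9505 KRW × 0.02684 = 311587.75955142 THB
311587.75955142 THB × 0.03064 = 9547.0489526555088 USD
Net change: 9547.0489526555088 − 10000 = -452.9510473444912 USD

-452.95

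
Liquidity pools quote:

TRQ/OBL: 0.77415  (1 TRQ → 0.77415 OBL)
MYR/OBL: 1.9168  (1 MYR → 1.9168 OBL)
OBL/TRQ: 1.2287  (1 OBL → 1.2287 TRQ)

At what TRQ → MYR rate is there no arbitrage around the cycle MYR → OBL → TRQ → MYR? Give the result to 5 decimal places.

Known legs of the cycle: 1.9168 × 1.2287 = 2.35517216
For no arbitrage the full-cycle product must be 1, so the missing rate is 1 / 2.35517216 ≈ 0.4245974.

0.42460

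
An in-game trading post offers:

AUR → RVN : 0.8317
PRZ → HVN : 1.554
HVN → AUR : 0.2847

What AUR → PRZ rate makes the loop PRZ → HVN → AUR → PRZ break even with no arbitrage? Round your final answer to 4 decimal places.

Known legs of the cycle: 1.554 × 0.2847 = 0.4424238
For no arbitrage the full-cycle product must be 1, so the missing rate is 1 / 0.4424238 ≈ 2.260276.

2.2603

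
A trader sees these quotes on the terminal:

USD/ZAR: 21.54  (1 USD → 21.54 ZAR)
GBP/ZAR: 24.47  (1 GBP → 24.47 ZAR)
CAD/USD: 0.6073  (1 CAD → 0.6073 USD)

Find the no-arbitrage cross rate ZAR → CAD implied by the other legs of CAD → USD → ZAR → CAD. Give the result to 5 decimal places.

Known legs of the cycle: 0.6073 × 21.54 = 13.081242
For no arbitrage the full-cycle product must be 1, so the missing rate is 1 / 13.081242 ≈ 0.0764453.

0.07645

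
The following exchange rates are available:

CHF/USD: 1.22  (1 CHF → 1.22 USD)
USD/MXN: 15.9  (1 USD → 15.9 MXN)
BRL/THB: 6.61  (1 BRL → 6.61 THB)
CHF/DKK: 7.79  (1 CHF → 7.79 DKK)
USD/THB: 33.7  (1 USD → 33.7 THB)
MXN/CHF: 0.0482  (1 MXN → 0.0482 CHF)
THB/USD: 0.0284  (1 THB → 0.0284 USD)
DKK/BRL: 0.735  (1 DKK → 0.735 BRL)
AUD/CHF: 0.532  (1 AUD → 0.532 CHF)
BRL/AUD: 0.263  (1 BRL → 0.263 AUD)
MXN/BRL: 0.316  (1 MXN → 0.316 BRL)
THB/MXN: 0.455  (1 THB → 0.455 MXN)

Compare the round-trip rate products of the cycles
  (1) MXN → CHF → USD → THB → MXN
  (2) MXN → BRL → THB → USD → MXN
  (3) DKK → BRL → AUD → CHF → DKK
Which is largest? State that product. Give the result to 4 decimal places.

0.9432

(1) 0.0482 × 1.22 × 33.7 × 0.455 = 0.90167
(2) 0.316 × 6.61 × 0.0284 × 15.9 = 0.94320
(3) 0.735 × 0.263 × 0.532 × 7.79 = 0.80111
Highest is cycle (2) at 0.9432 (≤1, no arbitrage).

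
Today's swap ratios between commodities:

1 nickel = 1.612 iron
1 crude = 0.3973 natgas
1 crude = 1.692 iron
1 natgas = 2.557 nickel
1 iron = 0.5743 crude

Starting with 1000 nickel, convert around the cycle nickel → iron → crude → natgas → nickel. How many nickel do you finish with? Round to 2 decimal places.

940.49

1000 nickel × 1.612 = 1612 iron
1612 iron × 0.5743 = 925.7716 crude
925.7716 crude × 0.3973 = 367.80905668 natgas
367.80905668 natgas × 2.557 = 940.48775793076 nickel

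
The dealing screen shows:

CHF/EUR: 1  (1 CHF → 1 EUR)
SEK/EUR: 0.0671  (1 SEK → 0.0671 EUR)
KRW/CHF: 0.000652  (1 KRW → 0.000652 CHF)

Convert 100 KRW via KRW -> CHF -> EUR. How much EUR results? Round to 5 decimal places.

0.06520

100 KRW × 0.000652 = 0.0652 CHF
0.0652 CHF × 1 = 0.0652 EUR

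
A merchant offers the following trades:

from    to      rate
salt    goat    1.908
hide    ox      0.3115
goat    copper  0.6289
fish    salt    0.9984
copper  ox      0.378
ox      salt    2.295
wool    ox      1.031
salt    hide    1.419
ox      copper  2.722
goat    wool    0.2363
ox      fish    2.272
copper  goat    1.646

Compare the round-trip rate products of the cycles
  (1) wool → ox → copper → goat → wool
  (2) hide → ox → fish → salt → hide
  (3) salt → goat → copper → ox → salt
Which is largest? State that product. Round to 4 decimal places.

1.0915

(1) 1.031 × 2.722 × 1.646 × 0.2363 = 1.09154
(2) 0.3115 × 2.272 × 0.9984 × 1.419 = 1.00266
(3) 1.908 × 0.6289 × 0.378 × 2.295 = 1.04096
Highest is cycle (1) at 1.0915 (>1, arbitrage).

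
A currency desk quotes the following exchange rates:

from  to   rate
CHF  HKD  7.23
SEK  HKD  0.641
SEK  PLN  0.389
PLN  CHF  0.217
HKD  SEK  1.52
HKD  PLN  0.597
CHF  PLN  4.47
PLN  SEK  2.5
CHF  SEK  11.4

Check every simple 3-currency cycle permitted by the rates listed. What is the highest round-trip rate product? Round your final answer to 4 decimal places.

SEK→PLN→CHF→SEK: 0.389 × 0.217 × 11.4 = 0.96231
SEK→HKD→PLN→SEK: 0.641 × 0.597 × 2.5 = 0.95669
PLN→CHF→HKD→PLN: 0.217 × 7.23 × 0.597 = 0.93664
Maximum is SEK→PLN→CHF→SEK at 0.9623; no arbitrage — every cycle loses value.

0.9623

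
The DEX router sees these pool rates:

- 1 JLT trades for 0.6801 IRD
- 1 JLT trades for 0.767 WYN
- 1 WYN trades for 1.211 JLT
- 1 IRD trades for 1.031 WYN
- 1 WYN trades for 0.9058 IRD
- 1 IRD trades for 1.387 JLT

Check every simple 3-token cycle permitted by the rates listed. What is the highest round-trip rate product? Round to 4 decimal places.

0.9636

IRD→JLT→WYN→IRD: 1.387 × 0.767 × 0.9058 = 0.96362
IRD→WYN→JLT→IRD: 1.031 × 1.211 × 0.6801 = 0.84913
Maximum is IRD→JLT→WYN→IRD at 0.9636; no arbitrage — every cycle loses value.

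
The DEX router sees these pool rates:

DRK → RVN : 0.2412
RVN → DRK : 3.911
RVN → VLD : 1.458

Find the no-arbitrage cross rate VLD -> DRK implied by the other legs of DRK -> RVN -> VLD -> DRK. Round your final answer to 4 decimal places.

2.8436

Known legs of the cycle: 0.2412 × 1.458 = 0.3516696
For no arbitrage the full-cycle product must be 1, so the missing rate is 1 / 0.3516696 ≈ 2.843578.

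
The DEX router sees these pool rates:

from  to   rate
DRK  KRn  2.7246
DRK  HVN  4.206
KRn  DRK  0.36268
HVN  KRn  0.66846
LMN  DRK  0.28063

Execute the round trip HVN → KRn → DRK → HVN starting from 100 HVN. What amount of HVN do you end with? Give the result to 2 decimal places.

100 HVN × 0.66846 = 66.846 KRn
66.846 KRn × 0.36268 = 24.24370728 DRK
24.24370728 DRK × 4.206 = 101.96903281968 HVN

101.97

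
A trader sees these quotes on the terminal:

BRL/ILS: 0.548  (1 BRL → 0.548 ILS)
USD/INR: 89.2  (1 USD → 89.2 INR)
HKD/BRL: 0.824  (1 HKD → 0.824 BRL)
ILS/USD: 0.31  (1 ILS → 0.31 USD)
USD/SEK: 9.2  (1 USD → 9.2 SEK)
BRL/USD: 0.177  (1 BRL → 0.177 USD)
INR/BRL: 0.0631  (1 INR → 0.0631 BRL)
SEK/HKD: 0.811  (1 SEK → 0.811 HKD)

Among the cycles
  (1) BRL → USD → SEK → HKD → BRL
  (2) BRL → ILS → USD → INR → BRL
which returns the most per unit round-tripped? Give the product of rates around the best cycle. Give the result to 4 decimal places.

(1) 0.177 × 9.2 × 0.811 × 0.824 = 1.08820
(2) 0.548 × 0.31 × 89.2 × 0.0631 = 0.95617
Highest is cycle (1) at 1.0882 (>1, arbitrage).

1.0882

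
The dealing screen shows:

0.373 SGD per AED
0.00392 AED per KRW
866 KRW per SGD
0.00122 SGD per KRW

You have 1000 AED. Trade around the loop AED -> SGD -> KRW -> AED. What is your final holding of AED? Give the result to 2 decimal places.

1000 AED × 0.373 = 373 SGD
373 SGD × 866 = 323018 KRW
323018 KRW × 0.00392 = 1266.23056 AED

1266.23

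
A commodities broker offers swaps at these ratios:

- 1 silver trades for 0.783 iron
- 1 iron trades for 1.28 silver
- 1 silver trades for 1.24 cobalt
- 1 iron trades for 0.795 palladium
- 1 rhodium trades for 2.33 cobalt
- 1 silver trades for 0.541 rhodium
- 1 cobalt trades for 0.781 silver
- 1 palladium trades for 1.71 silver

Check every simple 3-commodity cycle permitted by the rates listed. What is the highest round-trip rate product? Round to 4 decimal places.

1.0644

silver→iron→palladium→silver: 0.783 × 0.795 × 1.71 = 1.06445
cobalt→silver→rhodium→cobalt: 0.781 × 0.541 × 2.33 = 0.98447
Maximum is silver→iron→palladium→silver at 1.0644; arbitrage exists.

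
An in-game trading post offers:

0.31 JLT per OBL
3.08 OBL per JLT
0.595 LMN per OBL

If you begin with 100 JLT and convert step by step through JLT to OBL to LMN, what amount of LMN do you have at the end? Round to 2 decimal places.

100 JLT × 3.08 = 308 OBL
308 OBL × 0.595 = 183.26 LMN

183.26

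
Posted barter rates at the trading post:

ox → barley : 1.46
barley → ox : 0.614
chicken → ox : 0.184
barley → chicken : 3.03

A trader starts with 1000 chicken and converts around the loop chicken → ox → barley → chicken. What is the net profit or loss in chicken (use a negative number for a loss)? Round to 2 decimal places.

-186.02

1000 chicken × 0.184 = 184 ox
184 ox × 1.46 = 268.64 barley
268.64 barley × 3.03 = 813.9792 chicken
Net change: 813.9792 − 1000 = -186.0208 chicken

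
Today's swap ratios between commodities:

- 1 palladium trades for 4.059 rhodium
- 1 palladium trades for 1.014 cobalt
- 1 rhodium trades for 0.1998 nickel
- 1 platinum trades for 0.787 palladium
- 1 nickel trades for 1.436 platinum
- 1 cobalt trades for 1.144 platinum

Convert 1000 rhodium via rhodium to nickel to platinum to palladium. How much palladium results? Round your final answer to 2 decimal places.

1000 rhodium × 0.1998 = 199.8 nickel
199.8 nickel × 1.436 = 286.9128 platinum
286.9128 platinum × 0.787 = 225.8003736 palladium

225.80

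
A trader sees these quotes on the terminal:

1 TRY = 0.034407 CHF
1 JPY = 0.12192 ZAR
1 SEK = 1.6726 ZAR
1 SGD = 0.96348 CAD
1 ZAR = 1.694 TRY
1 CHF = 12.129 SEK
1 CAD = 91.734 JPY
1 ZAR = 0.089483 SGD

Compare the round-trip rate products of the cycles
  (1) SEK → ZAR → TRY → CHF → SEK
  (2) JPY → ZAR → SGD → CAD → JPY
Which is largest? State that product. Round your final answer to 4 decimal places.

(1) 1.6726 × 1.694 × 0.034407 × 12.129 = 1.18244
(2) 0.12192 × 0.089483 × 0.96348 × 91.734 = 0.96425
Highest is cycle (1) at 1.1824 (>1, arbitrage).

1.1824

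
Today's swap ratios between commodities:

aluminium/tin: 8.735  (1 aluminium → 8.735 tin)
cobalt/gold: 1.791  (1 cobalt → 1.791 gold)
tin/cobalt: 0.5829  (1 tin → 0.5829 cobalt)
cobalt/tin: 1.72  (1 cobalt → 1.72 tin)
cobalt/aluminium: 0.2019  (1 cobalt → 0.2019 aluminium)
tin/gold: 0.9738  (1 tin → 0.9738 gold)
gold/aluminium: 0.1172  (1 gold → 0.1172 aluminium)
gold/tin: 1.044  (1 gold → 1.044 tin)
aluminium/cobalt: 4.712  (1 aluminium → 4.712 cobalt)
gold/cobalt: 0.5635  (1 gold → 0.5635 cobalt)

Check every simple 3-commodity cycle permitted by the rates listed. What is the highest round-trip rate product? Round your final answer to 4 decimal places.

tin→cobalt→gold→tin: 0.5829 × 1.791 × 1.044 = 1.08991
tin→cobalt→aluminium→tin: 0.5829 × 0.2019 × 8.735 = 1.02800
tin→gold→aluminium→tin: 0.9738 × 0.1172 × 8.735 = 0.99692
gold→aluminium→cobalt→gold: 0.1172 × 4.712 × 1.791 = 0.98907
tin→gold→cobalt→tin: 0.9738 × 0.5635 × 1.72 = 0.94383
Maximum is tin→cobalt→gold→tin at 1.0899; arbitrage exists.

1.0899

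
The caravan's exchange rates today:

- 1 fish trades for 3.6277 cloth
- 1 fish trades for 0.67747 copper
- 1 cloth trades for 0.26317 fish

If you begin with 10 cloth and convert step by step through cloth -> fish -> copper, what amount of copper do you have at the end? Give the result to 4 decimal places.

10 cloth × 0.26317 = 2.6317 fish
2.6317 fish × 0.67747 = 1.782897799 copper

1.7829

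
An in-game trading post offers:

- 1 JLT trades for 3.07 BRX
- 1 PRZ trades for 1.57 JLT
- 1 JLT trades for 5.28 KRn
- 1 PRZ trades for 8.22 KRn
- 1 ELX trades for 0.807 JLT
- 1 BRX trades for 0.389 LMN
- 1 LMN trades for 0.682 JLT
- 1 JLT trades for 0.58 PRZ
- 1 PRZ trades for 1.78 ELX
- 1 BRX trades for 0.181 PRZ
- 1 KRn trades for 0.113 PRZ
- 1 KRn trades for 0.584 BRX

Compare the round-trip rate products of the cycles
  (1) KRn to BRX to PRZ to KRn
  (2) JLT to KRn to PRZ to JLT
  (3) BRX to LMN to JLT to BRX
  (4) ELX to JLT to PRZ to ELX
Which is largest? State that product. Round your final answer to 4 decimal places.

(1) 0.584 × 0.181 × 8.22 = 0.86889
(2) 5.28 × 0.113 × 1.57 = 0.93672
(3) 0.389 × 0.682 × 3.07 = 0.81446
(4) 0.807 × 0.58 × 1.78 = 0.83315
Highest is cycle (2) at 0.9367 (≤1, no arbitrage).

0.9367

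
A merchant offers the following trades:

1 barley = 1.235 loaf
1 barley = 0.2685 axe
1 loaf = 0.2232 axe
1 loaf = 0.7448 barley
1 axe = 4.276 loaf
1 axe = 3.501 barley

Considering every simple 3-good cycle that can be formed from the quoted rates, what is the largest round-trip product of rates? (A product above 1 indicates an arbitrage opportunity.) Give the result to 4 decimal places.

0.9651

axe→barley→loaf→axe: 3.501 × 1.235 × 0.2232 = 0.96506
axe→loaf→barley→axe: 4.276 × 0.7448 × 0.2685 = 0.85511
Maximum is axe→barley→loaf→axe at 0.9651; no arbitrage — every cycle loses value.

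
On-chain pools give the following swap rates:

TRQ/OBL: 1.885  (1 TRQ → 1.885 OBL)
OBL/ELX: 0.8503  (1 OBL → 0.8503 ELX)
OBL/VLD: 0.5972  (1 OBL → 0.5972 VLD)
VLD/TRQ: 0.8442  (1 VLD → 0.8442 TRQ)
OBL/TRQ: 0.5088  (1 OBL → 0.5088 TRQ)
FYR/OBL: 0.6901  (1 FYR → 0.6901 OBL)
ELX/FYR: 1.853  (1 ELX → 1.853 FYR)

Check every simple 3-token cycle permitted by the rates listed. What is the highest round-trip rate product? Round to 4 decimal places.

ELX→FYR→OBL→ELX: 1.853 × 0.6901 × 0.8503 = 1.08733
TRQ→OBL→VLD→TRQ: 1.885 × 0.5972 × 0.8442 = 0.95033
Maximum is ELX→FYR→OBL→ELX at 1.0873; arbitrage exists.

1.0873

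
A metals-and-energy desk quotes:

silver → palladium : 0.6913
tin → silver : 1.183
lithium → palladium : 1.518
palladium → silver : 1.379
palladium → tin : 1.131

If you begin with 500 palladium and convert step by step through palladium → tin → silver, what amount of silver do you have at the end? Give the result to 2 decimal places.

668.99

500 palladium × 1.131 = 565.5 tin
565.5 tin × 1.183 = 668.9865 silver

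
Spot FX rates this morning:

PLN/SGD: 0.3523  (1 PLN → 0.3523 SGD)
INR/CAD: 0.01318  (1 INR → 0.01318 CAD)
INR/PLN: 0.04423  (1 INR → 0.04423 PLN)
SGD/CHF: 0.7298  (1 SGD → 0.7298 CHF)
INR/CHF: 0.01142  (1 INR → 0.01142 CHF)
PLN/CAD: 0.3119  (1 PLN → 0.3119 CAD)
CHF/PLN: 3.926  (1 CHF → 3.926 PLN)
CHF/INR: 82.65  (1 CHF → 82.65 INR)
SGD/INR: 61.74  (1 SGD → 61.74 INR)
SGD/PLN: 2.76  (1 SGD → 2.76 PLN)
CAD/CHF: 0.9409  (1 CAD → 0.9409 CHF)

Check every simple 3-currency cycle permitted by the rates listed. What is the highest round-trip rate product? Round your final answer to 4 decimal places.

CAD→CHF→PLN→CAD: 0.9409 × 3.926 × 0.3119 = 1.15215
INR→CAD→CHF→INR: 0.01318 × 0.9409 × 82.65 = 1.02495
SGD→CHF→PLN→SGD: 0.7298 × 3.926 × 0.3523 = 1.00941
INR→PLN→SGD→INR: 0.04423 × 0.3523 × 61.74 = 0.96205
Maximum is CAD→CHF→PLN→CAD at 1.1522; arbitrage exists.

1.1522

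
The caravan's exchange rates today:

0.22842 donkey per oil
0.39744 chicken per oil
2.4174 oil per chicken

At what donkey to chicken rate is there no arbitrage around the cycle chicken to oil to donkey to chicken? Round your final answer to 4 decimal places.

1.8110

Known legs of the cycle: 2.4174 × 0.22842 = 0.552182508
For no arbitrage the full-cycle product must be 1, so the missing rate is 1 / 0.552182508 ≈ 1.810995.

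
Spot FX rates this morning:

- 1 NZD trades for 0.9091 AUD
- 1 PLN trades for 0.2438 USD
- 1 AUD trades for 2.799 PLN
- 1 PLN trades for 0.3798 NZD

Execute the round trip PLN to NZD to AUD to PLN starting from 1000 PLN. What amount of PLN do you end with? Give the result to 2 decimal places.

966.43

1000 PLN × 0.3798 = 379.8 NZD
379.8 NZD × 0.9091 = 345.27618 AUD
345.27618 AUD × 2.799 = 966.42802782 PLN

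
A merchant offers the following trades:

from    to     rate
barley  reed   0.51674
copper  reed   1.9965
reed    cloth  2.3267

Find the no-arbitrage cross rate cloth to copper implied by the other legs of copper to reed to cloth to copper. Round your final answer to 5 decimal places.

Known legs of the cycle: 1.9965 × 2.3267 = 4.64525655
For no arbitrage the full-cycle product must be 1, so the missing rate is 1 / 4.64525655 ≈ 0.2152734.

0.21527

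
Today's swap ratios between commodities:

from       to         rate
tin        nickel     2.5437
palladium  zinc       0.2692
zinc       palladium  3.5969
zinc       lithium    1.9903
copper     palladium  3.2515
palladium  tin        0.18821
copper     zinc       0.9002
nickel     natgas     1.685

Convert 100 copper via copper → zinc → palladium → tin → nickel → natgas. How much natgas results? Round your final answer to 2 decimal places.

100 copper × 0.9002 = 90.02 zinc
90.02 zinc × 3.5969 = 323.792938 palladium
323.792938 palladium × 0.18821 = 60.94106886098 tin
60.94106886098 tin × 2.5437 = 155.015796861674826 nickel
155.015796861674826 nickel × 1.685 = 261.20161771192208181 natgas

261.20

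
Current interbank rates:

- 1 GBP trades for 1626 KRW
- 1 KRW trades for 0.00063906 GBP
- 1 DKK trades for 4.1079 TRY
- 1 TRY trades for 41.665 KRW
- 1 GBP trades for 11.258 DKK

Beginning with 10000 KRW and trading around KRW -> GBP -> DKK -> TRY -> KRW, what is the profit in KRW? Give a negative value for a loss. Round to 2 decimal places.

10000 KRW × 0.00063906 = 6.3906 GBP
6.3906 GBP × 11.258 = 71.9453748 DKK
71.9453748 DKK × 4.1079 = 295.54440514092 TRY
295.54440514092 TRY × 41.665 = 12313.8576401964318 KRW
Net change: 12313.8576401964318 − 10000 = 2313.8576401964318 KRW

2313.86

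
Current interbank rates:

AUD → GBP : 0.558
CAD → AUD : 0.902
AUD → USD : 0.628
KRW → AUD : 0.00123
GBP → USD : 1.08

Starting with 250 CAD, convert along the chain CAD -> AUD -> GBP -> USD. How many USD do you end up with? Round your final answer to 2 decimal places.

250 CAD × 0.902 = 225.5 AUD
225.5 AUD × 0.558 = 125.829 GBP
125.829 GBP × 1.08 = 135.89532 USD

135.90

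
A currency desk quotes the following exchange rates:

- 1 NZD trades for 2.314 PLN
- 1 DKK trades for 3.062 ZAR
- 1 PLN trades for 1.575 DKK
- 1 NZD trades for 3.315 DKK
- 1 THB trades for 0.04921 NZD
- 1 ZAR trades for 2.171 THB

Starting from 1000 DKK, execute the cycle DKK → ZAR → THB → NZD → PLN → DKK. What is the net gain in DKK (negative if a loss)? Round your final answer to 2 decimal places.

192.24

1000 DKK × 3.062 = 3062 ZAR
3062 ZAR × 2.171 = 6647.602 THB
6647.602 THB × 0.04921 = 327.12849442 NZD
327.12849442 NZD × 2.314 = 756.97533608788 PLN
756.97533608788 PLN × 1.575 = 1192.236154338411 DKK
Net change: 1192.236154338411 − 1000 = 192.236154338411 DKK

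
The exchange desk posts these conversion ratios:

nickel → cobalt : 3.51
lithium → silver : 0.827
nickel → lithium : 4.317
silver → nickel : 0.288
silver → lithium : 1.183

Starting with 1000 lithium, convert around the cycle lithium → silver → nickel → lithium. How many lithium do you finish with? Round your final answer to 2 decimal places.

1028.21

1000 lithium × 0.827 = 827 silver
827 silver × 0.288 = 238.176 nickel
238.176 nickel × 4.317 = 1028.205792 lithium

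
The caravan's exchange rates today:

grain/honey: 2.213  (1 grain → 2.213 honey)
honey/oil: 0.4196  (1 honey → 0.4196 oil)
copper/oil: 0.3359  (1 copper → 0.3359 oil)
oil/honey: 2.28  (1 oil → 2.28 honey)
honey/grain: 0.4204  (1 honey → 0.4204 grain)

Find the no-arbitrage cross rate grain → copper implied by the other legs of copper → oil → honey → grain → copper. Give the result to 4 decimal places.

3.1059

Known legs of the cycle: 0.3359 × 2.28 × 0.4204 = 0.3219641808
For no arbitrage the full-cycle product must be 1, so the missing rate is 1 / 0.3219641808 ≈ 3.105936.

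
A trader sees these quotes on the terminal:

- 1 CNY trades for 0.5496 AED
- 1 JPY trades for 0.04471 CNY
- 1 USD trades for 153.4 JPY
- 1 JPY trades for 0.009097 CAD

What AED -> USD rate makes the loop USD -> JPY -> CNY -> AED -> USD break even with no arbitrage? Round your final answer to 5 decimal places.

0.26529

Known legs of the cycle: 153.4 × 0.04471 × 0.5496 = 3.7694392944
For no arbitrage the full-cycle product must be 1, so the missing rate is 1 / 3.7694392944 ≈ 0.2652914.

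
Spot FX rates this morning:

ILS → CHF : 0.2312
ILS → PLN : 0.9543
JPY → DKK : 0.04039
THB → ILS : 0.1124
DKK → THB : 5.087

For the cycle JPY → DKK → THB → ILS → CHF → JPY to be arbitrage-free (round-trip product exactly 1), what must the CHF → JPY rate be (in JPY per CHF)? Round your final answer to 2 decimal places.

187.29

Known legs of the cycle: 0.04039 × 5.087 × 0.1124 × 0.2312 = 0.0053393664932384
For no arbitrage the full-cycle product must be 1, so the missing rate is 1 / 0.0053393664932384 ≈ 187.2881.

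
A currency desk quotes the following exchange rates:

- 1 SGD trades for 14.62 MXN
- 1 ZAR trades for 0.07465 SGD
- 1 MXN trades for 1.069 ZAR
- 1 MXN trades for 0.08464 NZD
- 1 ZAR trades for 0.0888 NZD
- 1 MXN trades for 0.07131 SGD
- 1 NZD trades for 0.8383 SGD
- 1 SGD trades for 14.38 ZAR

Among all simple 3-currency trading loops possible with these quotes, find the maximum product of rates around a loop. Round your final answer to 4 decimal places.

SGD→MXN→ZAR→SGD: 14.62 × 1.069 × 0.07465 = 1.16669
SGD→ZAR→NZD→SGD: 14.38 × 0.0888 × 0.8383 = 1.07046
SGD→MXN→NZD→SGD: 14.62 × 0.08464 × 0.8383 = 1.03734
Maximum is SGD→MXN→ZAR→SGD at 1.1667; arbitrage exists.

1.1667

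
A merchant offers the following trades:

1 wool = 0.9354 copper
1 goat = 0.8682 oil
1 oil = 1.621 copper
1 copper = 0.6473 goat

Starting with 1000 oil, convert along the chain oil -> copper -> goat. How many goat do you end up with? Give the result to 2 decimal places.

1049.27

1000 oil × 1.621 = 1621 copper
1621 copper × 0.6473 = 1049.2733 goat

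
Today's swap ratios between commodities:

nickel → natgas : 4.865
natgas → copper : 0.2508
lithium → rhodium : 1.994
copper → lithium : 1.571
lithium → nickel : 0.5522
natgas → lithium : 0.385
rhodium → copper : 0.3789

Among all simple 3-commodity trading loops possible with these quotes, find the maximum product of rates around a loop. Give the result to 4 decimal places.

1.1869

rhodium→copper→lithium→rhodium: 0.3789 × 1.571 × 1.994 = 1.18693
natgas→lithium→nickel→natgas: 0.385 × 0.5522 × 4.865 = 1.03428
Maximum is rhodium→copper→lithium→rhodium at 1.1869; arbitrage exists.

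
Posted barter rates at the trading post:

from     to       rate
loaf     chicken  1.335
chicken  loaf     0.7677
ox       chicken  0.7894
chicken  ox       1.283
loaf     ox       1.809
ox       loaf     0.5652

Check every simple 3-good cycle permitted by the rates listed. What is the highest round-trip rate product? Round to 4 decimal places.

ox→chicken→loaf→ox: 0.7894 × 0.7677 × 1.809 = 1.09629
ox→loaf→chicken→ox: 0.5652 × 1.335 × 1.283 = 0.96808
Maximum is ox→chicken→loaf→ox at 1.0963; arbitrage exists.

1.0963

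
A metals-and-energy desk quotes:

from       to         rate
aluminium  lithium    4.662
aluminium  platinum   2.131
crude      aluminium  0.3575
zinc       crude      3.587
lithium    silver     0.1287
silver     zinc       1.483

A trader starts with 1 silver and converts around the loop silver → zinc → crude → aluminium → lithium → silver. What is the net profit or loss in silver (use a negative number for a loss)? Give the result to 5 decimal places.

1 silver × 1.483 = 1.483 zinc
1.483 zinc × 3.587 = 5.319521 crude
5.319521 crude × 0.3575 = 1.9017287575 aluminium
1.9017287575 aluminium × 4.662 = 8.865859467465 lithium
8.865859467465 lithium × 0.1287 = 1.1410361134627455 silver
Net change: 1.1410361134627455 − 1 = 0.1410361134627455 silver

0.14104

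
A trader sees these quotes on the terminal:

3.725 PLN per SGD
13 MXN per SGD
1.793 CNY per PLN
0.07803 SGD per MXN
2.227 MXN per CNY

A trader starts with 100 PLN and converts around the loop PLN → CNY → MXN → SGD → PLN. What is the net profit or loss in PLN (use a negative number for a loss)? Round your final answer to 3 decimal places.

16.062

100 PLN × 1.793 = 179.3 CNY
179.3 CNY × 2.227 = 399.3011 MXN
399.3011 MXN × 0.07803 = 31.157464833 SGD
31.157464833 SGD × 3.725 = 116.061556502925 PLN
Net change: 116.061556502925 − 100 = 16.061556502925 PLN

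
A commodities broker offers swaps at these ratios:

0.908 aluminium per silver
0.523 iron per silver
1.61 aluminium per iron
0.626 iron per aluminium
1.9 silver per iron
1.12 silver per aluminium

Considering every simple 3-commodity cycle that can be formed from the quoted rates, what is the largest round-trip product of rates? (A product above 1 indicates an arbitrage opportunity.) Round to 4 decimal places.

1.0800

iron→silver→aluminium→iron: 1.9 × 0.908 × 0.626 = 1.07998
iron→aluminium→silver→iron: 1.61 × 1.12 × 0.523 = 0.94307
Maximum is iron→silver→aluminium→iron at 1.0800; arbitrage exists.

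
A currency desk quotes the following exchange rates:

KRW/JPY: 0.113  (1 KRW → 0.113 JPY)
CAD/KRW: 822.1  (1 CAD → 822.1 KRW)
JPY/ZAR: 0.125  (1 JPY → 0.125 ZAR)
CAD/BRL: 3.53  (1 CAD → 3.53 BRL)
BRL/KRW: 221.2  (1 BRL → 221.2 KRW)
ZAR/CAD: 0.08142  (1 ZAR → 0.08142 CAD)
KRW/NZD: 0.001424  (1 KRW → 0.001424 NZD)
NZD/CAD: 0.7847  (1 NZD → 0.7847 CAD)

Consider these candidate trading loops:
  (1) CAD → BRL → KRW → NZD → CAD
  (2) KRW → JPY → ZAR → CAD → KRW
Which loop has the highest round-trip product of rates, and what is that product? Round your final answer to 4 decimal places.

(1) 3.53 × 221.2 × 0.001424 × 0.7847 = 0.87252
(2) 0.113 × 0.125 × 0.08142 × 822.1 = 0.94546
Highest is cycle (2) at 0.9455 (≤1, no arbitrage).

0.9455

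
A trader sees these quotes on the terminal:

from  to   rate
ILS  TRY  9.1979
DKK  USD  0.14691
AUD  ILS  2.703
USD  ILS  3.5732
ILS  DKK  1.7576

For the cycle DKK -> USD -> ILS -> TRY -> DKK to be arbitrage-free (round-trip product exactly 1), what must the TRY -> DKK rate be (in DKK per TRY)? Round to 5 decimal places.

0.20711

Known legs of the cycle: 0.14691 × 3.5732 × 9.1979 = 4.8283346988948
For no arbitrage the full-cycle product must be 1, so the missing rate is 1 / 4.8283346988948 ≈ 0.2071107.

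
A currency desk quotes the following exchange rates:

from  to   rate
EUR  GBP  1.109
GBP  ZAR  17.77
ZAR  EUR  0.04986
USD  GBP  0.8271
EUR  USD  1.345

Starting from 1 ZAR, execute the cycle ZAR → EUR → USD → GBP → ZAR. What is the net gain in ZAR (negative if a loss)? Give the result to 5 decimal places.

-0.01436

1 ZAR × 0.04986 = 0.04986 EUR
0.04986 EUR × 1.345 = 0.0670617 USD
0.0670617 USD × 0.8271 = 0.05546673207 GBP
0.05546673207 GBP × 17.77 = 0.9856438288839 ZAR
Net change: 0.9856438288839 − 1 = -0.0143561711161 ZAR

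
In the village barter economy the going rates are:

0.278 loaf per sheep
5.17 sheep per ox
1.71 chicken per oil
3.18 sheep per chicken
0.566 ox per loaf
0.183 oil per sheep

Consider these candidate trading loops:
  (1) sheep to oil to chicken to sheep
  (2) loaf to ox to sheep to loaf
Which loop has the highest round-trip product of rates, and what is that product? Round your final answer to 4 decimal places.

(1) 0.183 × 1.71 × 3.18 = 0.99512
(2) 0.566 × 5.17 × 0.278 = 0.81349
Highest is cycle (1) at 0.9951 (≤1, no arbitrage).

0.9951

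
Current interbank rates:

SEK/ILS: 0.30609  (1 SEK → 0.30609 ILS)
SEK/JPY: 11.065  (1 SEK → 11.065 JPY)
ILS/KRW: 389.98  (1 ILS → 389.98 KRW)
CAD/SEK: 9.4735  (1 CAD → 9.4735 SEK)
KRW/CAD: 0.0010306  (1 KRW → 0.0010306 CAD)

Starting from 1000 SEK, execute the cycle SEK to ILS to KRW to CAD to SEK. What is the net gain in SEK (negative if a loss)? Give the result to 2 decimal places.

165.45

1000 SEK × 0.30609 = 306.09 ILS
306.09 ILS × 389.98 = 119368.9782 KRW
119368.9782 KRW × 0.0010306 = 123.02166893292 CAD
123.02166893292 CAD × 9.4735 = 1165.44578063601762 SEK
Net change: 1165.44578063601762 − 1000 = 165.44578063601762 SEK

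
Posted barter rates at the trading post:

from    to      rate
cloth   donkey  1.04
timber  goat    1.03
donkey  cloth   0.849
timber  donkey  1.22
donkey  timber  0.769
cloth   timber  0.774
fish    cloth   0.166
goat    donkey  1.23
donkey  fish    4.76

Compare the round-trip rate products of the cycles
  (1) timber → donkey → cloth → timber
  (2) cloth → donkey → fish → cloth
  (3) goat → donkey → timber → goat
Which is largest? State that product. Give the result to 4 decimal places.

0.9742

(1) 1.22 × 0.849 × 0.774 = 0.80169
(2) 1.04 × 4.76 × 0.166 = 0.82177
(3) 1.23 × 0.769 × 1.03 = 0.97425
Highest is cycle (3) at 0.9742 (≤1, no arbitrage).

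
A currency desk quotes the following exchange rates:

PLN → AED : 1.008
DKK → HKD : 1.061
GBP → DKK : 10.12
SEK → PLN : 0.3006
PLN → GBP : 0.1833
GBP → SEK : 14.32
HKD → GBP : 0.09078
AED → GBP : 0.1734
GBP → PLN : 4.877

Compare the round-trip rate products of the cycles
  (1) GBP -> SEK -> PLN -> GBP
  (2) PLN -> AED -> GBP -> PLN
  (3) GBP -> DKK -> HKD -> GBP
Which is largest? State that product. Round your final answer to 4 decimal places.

(1) 14.32 × 0.3006 × 0.1833 = 0.78903
(2) 1.008 × 0.1734 × 4.877 = 0.85244
(3) 10.12 × 1.061 × 0.09078 = 0.97473
Highest is cycle (3) at 0.9747 (≤1, no arbitrage).

0.9747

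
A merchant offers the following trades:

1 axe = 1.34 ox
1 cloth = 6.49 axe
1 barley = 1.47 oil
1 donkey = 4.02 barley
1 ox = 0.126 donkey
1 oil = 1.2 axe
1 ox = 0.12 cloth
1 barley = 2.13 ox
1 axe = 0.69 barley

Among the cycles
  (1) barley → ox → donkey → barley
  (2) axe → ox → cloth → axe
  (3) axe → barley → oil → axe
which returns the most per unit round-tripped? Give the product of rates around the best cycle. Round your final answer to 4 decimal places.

1.2172

(1) 2.13 × 0.126 × 4.02 = 1.07889
(2) 1.34 × 0.12 × 6.49 = 1.04359
(3) 0.69 × 1.47 × 1.2 = 1.21716
Highest is cycle (3) at 1.2172 (>1, arbitrage).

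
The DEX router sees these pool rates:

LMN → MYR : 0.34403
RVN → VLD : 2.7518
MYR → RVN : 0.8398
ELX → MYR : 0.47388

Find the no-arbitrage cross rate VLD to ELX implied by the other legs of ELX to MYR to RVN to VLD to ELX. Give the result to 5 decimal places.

Known legs of the cycle: 0.47388 × 0.8398 × 2.7518 = 1.0951185019632
For no arbitrage the full-cycle product must be 1, so the missing rate is 1 / 1.0951185019632 ≈ 0.9131432.

0.91314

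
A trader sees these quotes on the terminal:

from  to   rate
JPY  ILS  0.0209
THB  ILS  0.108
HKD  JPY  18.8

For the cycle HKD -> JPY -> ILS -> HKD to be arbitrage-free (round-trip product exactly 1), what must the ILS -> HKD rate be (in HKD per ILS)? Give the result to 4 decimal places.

2.5450

Known legs of the cycle: 18.8 × 0.0209 = 0.39292
For no arbitrage the full-cycle product must be 1, so the missing rate is 1 / 0.39292 ≈ 2.545047.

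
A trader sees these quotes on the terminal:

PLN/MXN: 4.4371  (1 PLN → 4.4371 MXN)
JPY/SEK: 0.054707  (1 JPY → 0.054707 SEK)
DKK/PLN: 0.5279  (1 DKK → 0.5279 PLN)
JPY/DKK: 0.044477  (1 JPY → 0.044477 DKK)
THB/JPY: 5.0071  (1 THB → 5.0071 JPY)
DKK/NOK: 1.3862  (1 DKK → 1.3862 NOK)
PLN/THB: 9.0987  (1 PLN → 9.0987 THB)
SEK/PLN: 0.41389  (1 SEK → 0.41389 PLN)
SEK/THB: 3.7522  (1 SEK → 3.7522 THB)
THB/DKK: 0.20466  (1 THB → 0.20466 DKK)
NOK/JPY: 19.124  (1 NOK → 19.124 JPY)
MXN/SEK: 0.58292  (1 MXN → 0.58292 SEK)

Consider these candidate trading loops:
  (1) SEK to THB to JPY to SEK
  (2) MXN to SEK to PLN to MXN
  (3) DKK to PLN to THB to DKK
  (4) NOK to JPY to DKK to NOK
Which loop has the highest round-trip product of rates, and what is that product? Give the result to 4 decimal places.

1.1791

(1) 3.7522 × 5.0071 × 0.054707 = 1.02782
(2) 0.58292 × 0.41389 × 4.4371 = 1.07052
(3) 0.5279 × 9.0987 × 0.20466 = 0.98302
(4) 19.124 × 0.044477 × 1.3862 = 1.17907
Highest is cycle (4) at 1.1791 (>1, arbitrage).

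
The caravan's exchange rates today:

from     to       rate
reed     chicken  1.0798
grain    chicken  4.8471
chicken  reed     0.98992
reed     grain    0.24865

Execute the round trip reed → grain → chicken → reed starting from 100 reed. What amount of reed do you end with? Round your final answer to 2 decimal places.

119.31

100 reed × 0.24865 = 24.865 grain
24.865 grain × 4.8471 = 120.5231415 chicken
120.5231415 chicken × 0.98992 = 119.30826823368 reed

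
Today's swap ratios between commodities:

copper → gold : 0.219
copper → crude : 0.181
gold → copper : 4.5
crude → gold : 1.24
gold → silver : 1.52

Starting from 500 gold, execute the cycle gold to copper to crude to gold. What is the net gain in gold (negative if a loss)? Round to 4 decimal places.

500 gold × 4.5 = 2250 copper
2250 copper × 0.181 = 407.25 crude
407.25 crude × 1.24 = 504.99 gold
Net change: 504.99 − 500 = 4.99 gold

4.9900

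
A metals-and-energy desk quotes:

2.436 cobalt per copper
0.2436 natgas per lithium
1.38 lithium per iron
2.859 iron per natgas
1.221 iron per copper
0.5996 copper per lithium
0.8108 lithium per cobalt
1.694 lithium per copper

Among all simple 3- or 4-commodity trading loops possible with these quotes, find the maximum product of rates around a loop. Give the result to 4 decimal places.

1.1843

lithium→copper→cobalt→lithium: 0.5996 × 2.436 × 0.8108 = 1.18428
lithium→copper→iron→lithium: 0.5996 × 1.221 × 1.38 = 1.01031
lithium→natgas→iron→lithium: 0.2436 × 2.859 × 1.38 = 0.96110
Maximum is lithium→copper→cobalt→lithium at 1.1843; arbitrage exists.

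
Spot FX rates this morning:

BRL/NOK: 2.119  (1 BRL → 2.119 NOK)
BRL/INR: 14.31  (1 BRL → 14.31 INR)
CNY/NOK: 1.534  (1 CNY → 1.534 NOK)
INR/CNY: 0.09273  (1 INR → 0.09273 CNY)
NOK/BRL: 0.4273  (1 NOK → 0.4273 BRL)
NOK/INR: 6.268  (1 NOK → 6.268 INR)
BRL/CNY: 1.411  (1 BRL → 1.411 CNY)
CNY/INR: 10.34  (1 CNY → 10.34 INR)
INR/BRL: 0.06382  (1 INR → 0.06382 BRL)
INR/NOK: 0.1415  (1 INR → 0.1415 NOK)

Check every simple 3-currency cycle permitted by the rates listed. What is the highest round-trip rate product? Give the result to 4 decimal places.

0.9311

INR→BRL→CNY→INR: 0.06382 × 1.411 × 10.34 = 0.93112
NOK→BRL→CNY→NOK: 0.4273 × 1.411 × 1.534 = 0.92488
INR→CNY→NOK→INR: 0.09273 × 1.534 × 6.268 = 0.89161
INR→NOK→BRL→INR: 0.1415 × 0.4273 × 14.31 = 0.86522
INR→BRL→NOK→INR: 0.06382 × 2.119 × 6.268 = 0.84765
Maximum is INR→BRL→CNY→INR at 0.9311; no arbitrage — every cycle loses value.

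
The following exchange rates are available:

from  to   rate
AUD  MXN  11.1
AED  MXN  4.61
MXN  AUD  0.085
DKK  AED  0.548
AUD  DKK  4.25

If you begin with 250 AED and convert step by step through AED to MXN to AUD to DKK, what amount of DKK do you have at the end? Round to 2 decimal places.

416.34

250 AED × 4.61 = 1152.5 MXN
1152.5 MXN × 0.085 = 97.9625 AUD
97.9625 AUD × 4.25 = 416.340625 DKK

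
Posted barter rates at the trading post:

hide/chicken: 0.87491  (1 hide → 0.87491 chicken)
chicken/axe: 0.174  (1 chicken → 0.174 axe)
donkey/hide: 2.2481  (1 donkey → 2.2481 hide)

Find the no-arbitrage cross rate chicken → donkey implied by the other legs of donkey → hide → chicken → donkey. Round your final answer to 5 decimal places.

Known legs of the cycle: 2.2481 × 0.87491 = 1.966885171
For no arbitrage the full-cycle product must be 1, so the missing rate is 1 / 1.966885171 ≈ 0.5084181.

0.50842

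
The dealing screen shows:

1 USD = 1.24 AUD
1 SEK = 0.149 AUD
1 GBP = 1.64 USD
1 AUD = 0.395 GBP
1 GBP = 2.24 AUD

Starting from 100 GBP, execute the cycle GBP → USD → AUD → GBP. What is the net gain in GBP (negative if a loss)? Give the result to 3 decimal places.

100 GBP × 1.64 = 164 USD
164 USD × 1.24 = 203.36 AUD
203.36 AUD × 0.395 = 80.3272 GBP
Net change: 80.3272 − 100 = -19.6728 GBP

-19.673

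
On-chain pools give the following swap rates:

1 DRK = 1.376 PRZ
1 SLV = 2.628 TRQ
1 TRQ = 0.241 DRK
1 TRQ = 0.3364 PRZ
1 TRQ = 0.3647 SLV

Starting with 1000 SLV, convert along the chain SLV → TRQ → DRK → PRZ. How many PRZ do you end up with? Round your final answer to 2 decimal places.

871.49

1000 SLV × 2.628 = 2628 TRQ
2628 TRQ × 0.241 = 633.348 DRK
633.348 DRK × 1.376 = 871.486848 PRZ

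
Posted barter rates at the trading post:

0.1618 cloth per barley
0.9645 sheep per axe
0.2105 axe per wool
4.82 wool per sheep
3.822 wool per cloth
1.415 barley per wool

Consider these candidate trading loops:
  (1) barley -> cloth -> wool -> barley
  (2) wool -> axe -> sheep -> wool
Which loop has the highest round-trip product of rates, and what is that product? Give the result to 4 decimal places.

0.9786

(1) 0.1618 × 3.822 × 1.415 = 0.87504
(2) 0.2105 × 0.9645 × 4.82 = 0.97859
Highest is cycle (2) at 0.9786 (≤1, no arbitrage).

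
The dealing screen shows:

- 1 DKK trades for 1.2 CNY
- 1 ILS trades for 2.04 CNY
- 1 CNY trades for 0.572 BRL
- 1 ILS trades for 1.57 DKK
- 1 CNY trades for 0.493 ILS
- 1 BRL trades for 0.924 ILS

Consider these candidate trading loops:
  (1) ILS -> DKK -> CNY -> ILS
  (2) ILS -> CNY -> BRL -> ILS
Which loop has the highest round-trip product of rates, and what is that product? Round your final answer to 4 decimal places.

(1) 1.57 × 1.2 × 0.493 = 0.92881
(2) 2.04 × 0.572 × 0.924 = 1.07820
Highest is cycle (2) at 1.0782 (>1, arbitrage).

1.0782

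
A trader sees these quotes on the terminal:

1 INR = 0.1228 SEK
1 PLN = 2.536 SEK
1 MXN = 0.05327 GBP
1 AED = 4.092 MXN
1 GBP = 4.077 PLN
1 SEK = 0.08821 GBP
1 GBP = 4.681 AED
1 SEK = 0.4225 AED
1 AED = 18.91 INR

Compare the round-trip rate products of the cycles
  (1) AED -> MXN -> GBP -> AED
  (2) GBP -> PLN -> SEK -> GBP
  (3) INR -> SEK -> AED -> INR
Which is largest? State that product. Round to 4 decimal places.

1.0204

(1) 4.092 × 0.05327 × 4.681 = 1.02037
(2) 4.077 × 2.536 × 0.08821 = 0.91203
(3) 0.1228 × 0.4225 × 18.91 = 0.98111
Highest is cycle (1) at 1.0204 (>1, arbitrage).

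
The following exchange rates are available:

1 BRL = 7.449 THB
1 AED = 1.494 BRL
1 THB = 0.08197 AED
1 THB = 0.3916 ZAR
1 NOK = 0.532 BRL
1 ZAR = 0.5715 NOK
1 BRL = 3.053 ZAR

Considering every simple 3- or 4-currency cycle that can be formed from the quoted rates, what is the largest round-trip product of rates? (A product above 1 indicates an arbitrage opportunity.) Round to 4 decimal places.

BRL→ZAR→NOK→BRL: 3.053 × 0.5715 × 0.532 = 0.92823
BRL→THB→AED→BRL: 7.449 × 0.08197 × 1.494 = 0.91223
BRL→THB→ZAR→NOK→BRL: 7.449 × 0.3916 × 0.5715 × 0.532 = 0.88689
Maximum is BRL→ZAR→NOK→BRL at 0.9282; no arbitrage — every cycle loses value.

0.9282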